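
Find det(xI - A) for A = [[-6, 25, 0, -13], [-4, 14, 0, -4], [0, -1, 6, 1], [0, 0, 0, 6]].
χ_A(x) = (x - 6)^2(x - 4)^2

xI - A = [[x + 6, -25, 0, 13], [4, x - 14, 0, 4], [0, 1, x - 6, -1], [0, 0, 0, x - 6]].

Expanding det(xI - A) along the first row:
det(xI - A) = + (x + 6)·det([[x - 14, 0, 4], [1, x - 6, -1], [0, 0, x - 6]]) - (-25)·det([[4, 0, 4], [0, x - 6, -1], [0, 0, x - 6]]) + (0)·det([[4, x - 14, 4], [0, 1, -1], [0, 0, x - 6]]) - (13)·det([[4, x - 14, 0], [0, 1, x - 6], [0, 0, 0]]).

Evaluating gives χ_A(x) = x^4 - 20x^3 + 148x^2 - 480x + 576 = (x - 6)^2(x - 4)^2.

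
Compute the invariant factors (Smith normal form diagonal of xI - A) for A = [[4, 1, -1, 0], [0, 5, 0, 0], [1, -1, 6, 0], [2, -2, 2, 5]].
x - 5, x - 5, (x - 5)^2

The Jordan structure of A has elementary divisors (x - 5)^2, (x - 5), (x - 5). Arranging the block sizes at each eigenvalue in decreasing order and taking row products gives the invariant factors.

Invariant factors (smallest first, each dividing the next): x - 5, x - 5, (x - 5)^2.

Check: the last factor (x - 5)^2 is the minimal polynomial, and the product (x - 5)^4 is the characteristic polynomial.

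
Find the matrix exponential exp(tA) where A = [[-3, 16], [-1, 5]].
A has Jordan form J = [[1, 1], [0, 1]] with A = PJP^{-1}, so e^{tA} = P e^{tJ} P^{-1}.

For a Jordan block J_k(λ), e^{tJ_k(λ)} = e^{λt} · (I + tN + t^2 N^2/2! + ... + t^{k-1} N^{k-1}/(k-1)!) where N is the nilpotent superdiagonal part.

Assembling the blocks and conjugating back gives the entries of e^{tA} as shown above.

e^{tA} = [[(1 - 4*t)*e^{t}, 16*t*e^{t}], [-t*e^{t}, (4*t + 1)*e^{t}]]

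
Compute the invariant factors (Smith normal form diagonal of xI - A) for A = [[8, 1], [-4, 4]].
The Jordan structure of A has elementary divisors (x - 6)^2. Arranging the block sizes at each eigenvalue in decreasing order and taking row products gives the invariant factors.

Invariant factors (smallest first, each dividing the next): (x - 6)^2.

Check: the last factor (x - 6)^2 is the minimal polynomial, and the product (x - 6)^2 is the characteristic polynomial.

(x - 6)^2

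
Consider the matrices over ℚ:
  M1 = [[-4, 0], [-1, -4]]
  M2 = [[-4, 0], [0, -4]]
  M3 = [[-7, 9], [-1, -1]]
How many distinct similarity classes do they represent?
Characteristic polynomials: χ_{M1} = (x + 4)^2, χ_{M2} = (x + 4)^2, χ_{M3} = (x + 4)^2.

{M1, M3}: invariant factors (x + 4)^2.

{M2}: invariant factors x + 4, x + 4.

Matrices are similar if and only if their invariant-factor lists agree; the partition into similarity classes is {M1, M3}, {M2}.

2 classes: {M1, M3}, {M2}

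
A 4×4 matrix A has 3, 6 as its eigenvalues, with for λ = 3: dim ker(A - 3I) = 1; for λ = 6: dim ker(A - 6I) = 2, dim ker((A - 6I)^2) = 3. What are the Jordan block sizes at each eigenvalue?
λ = 3: successive nullity increments [1] count blocks of size ≥ k; block sizes are [1].
λ = 6: successive nullity increments [2, 1] count blocks of size ≥ k; block sizes are [2, 1].

Jordan blocks: (3, 1), (6, 2), (6, 1)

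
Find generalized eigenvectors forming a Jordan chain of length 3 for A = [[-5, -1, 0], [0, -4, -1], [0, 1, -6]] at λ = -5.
v_1 = [[1, 1, 2]]^T, v_2 = [[-1, -1, -1]]^T, v_3 = [[1, 0, 0]]^T

We seek v_1 ∈ ker((A + 5I)^3) \ ker((A + 5I)^2), then set v_{i+1} = (A + 5I) v_i.

One such chain is v_1 = [[1, 1, 2]]^T, v_2 = [[-1, -1, -1]]^T, v_3 = [[1, 0, 0]]^T. Check: (A + 5I) v_3 = [[0, 0, 0]]^T = 0.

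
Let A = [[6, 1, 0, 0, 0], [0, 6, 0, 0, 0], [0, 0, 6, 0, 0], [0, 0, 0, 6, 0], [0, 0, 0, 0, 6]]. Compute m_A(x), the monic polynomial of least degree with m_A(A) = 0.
m_A(x) = (x - 6)^2

The characteristic polynomial factors as (x - 6)^5. The minimal polynomial is ∏(x - λ)^{k_λ} where k_λ is the size of the largest Jordan block at λ.

For λ = 6: rank(A - 6I) = 1, and the largest Jordan block has size 2 (the smallest k with rank((A - 6I)^k) = rank((A - 6I)^(k+1))).

So m_A(x) = (x - 6)^2.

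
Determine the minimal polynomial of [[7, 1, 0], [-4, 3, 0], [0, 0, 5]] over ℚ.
m_A(x) = (x - 5)^2

The characteristic polynomial factors as (x - 5)^3. The minimal polynomial is ∏(x - λ)^{k_λ} where k_λ is the size of the largest Jordan block at λ.

For λ = 5: rank(A - 5I) = 1, and the largest Jordan block has size 2 (the smallest k with rank((A - 5I)^k) = rank((A - 5I)^(k+1))).

So m_A(x) = (x - 5)^2.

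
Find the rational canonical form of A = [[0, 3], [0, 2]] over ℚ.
The invariant factors of A (the non-unit diagonal entries of the Smith normal form of xI - A over ℚ[x]) are x(x - 2), each dividing the next. The characteristic polynomial is their product, x(x - 2).

The rational canonical form is the block-diagonal matrix of companion matrices C(f_i):
R = [[0, 0], [1, 2]].

R = [[0, 0], [1, 2]]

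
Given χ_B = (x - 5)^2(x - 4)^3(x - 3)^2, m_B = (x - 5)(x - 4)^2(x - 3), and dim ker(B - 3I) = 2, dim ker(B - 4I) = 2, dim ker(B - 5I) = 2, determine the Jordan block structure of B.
Jordan blocks: (3, 1), (3, 1), (4, 2), (4, 1), (5, 1), (5, 1)

λ = 3: algebraic multiplicity 2 (exponent in χ_B), largest block size 1 (exponent in m_B), 2 blocks (geometric multiplicity). These force block sizes [1, 1].
λ = 4: algebraic multiplicity 3 (exponent in χ_B), largest block size 2 (exponent in m_B), 2 blocks (geometric multiplicity). These force block sizes [2, 1].
λ = 5: algebraic multiplicity 2 (exponent in χ_B), largest block size 1 (exponent in m_B), 2 blocks (geometric multiplicity). These force block sizes [1, 1].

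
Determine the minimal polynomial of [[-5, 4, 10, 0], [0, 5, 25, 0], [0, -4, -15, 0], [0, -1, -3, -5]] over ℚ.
m_A(x) = (x + 5)^3

The characteristic polynomial factors as (x + 5)^4. The minimal polynomial is ∏(x - λ)^{k_λ} where k_λ is the size of the largest Jordan block at λ.

For λ = -5: rank(A + 5I) = 2, and the largest Jordan block has size 3 (the smallest k with rank((A + 5I)^k) = rank((A + 5I)^(k+1))).

So m_A(x) = (x + 5)^3.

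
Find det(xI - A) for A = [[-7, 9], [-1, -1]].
xI - A = [[x + 7, -9], [1, x + 1]].

Expanding det(xI - A) along the first row:
det(xI - A) = + (x + 7)·det([[x + 1]]) - (-9)·det([[1]]).

Evaluating gives χ_A(x) = x^2 + 8x + 16 = (x + 4)^2.

χ_A(x) = (x + 4)^2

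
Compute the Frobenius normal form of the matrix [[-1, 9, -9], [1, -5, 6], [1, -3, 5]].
The invariant factors of A (the non-unit diagonal entries of the Smith normal form of xI - A over ℚ[x]) are (x - 2)(x^2 + 3x - 1), each dividing the next. The characteristic polynomial is their product, (x - 2)(x^2 + 3x - 1).

The rational canonical form is the block-diagonal matrix of companion matrices C(f_i):
R = [[0, 0, -2], [1, 0, 7], [0, 1, -1]].

Note the characteristic polynomial does not split into linear factors over ℚ, so A has no Jordan form over ℚ; the rational canonical form exists over any field.

R = [[0, 0, -2], [1, 0, 7], [0, 1, -1]]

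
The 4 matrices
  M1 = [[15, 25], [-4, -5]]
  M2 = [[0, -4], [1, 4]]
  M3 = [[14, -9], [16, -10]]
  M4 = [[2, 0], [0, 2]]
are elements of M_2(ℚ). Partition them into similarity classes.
3 classes: {M1}, {M2, M3}, {M4}

Characteristic polynomials: χ_{M1} = (x - 5)^2, χ_{M2} = (x - 2)^2, χ_{M3} = (x - 2)^2, χ_{M4} = (x - 2)^2.

{M1}: invariant factors (x - 5)^2.

{M2, M3}: invariant factors (x - 2)^2.

{M4}: invariant factors x - 2, x - 2.

Matrices are similar if and only if their invariant-factor lists agree; the partition into similarity classes is {M1}, {M2, M3}, {M4}.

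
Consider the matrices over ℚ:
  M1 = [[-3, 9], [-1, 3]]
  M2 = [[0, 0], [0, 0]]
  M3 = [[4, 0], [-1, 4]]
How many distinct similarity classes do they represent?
3 classes: {M1}, {M2}, {M3}

Characteristic polynomials: χ_{M1} = x^2, χ_{M2} = x^2, χ_{M3} = (x - 4)^2.

{M1}: invariant factors x^2.

{M2}: invariant factors x, x.

{M3}: invariant factors (x - 4)^2.

Matrices are similar if and only if their invariant-factor lists agree; the partition into similarity classes is {M1}, {M2}, {M3}.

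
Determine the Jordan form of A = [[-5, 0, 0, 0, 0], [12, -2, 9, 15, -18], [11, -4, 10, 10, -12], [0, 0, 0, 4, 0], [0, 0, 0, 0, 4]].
J = [[-5, 0, 0, 0, 0], [0, 4, 1, 0, 0], [0, 0, 4, 0, 0], [0, 0, 0, 4, 0], [0, 0, 0, 0, 4]]

The characteristic polynomial is det(xI - A) = (x - 4)^4(x + 5), so the eigenvalues are -5 (algebraic multiplicity 1), 4 (algebraic multiplicity 4).

For λ = -5: algebraic multiplicity 1 gives one 1×1 block.

For λ = 4: rank(A - 4I) = 2, rank((A - 4I)^2) = 1. The eigenspace has dimension 5 - 2 = 3, so there are 3 Jordan blocks; the rank sequence gives block sizes [2, 1, 1].

Assembling the blocks gives the Jordan form J above.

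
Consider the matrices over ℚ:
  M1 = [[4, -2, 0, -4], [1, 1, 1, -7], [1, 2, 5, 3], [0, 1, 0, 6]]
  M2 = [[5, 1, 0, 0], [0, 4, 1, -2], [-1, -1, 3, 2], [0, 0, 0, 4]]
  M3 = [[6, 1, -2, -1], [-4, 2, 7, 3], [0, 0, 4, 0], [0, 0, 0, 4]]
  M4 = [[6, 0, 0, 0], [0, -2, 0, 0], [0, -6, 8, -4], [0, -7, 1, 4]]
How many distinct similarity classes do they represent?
2 classes: {M1, M2, M3}, {M4}

Characteristic polynomials: χ_{M1} = (x - 4)^4, χ_{M2} = (x - 4)^4, χ_{M3} = (x - 4)^4, χ_{M4} = (x - 6)^3(x + 2).

{M1, M2, M3}: invariant factors x - 4, (x - 4)^3.

{M4}: invariant factors x - 6, (x - 6)^2(x + 2).

Matrices are similar if and only if their invariant-factor lists agree; the partition into similarity classes is {M1, M2, M3}, {M4}.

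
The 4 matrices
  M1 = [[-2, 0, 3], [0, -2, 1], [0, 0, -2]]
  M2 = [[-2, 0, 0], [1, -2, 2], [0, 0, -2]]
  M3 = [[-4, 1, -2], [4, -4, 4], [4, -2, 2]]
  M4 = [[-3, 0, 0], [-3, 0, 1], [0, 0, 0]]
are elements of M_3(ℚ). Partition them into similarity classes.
2 classes: {M1, M2, M3}, {M4}

Characteristic polynomials: χ_{M1} = (x + 2)^3, χ_{M2} = (x + 2)^3, χ_{M3} = (x + 2)^3, χ_{M4} = x^2(x + 3).

{M1, M2, M3}: invariant factors x + 2, (x + 2)^2.

{M4}: invariant factors x^2(x + 3).

Matrices are similar if and only if their invariant-factor lists agree; the partition into similarity classes is {M1, M2, M3}, {M4}.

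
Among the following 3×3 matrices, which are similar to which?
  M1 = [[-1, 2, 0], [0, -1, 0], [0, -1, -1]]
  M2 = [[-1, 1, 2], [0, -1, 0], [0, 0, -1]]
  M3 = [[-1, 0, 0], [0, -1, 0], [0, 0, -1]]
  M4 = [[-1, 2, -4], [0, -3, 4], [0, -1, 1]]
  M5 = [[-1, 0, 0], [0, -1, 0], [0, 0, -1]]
Characteristic polynomials: χ_{M1} = (x + 1)^3, χ_{M2} = (x + 1)^3, χ_{M3} = (x + 1)^3, χ_{M4} = (x + 1)^3, χ_{M5} = (x + 1)^3.

{M1, M2, M4}: invariant factors x + 1, (x + 1)^2.

{M3, M5}: invariant factors x + 1, x + 1, x + 1.

Matrices are similar if and only if their invariant-factor lists agree; the partition into similarity classes is {M1, M2, M4}, {M3, M5}.

2 classes: {M1, M2, M4}, {M3, M5}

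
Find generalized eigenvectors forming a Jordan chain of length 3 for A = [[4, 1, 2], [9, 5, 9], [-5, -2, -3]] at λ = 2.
v_1 = [[1, -2, 0]]^T, v_2 = [[0, 3, -1]]^T, v_3 = [[1, 0, -1]]^T

We seek v_1 ∈ ker((A - 2I)^3) \ ker((A - 2I)^2), then set v_{i+1} = (A - 2I) v_i.

One such chain is v_1 = [[1, -2, 0]]^T, v_2 = [[0, 3, -1]]^T, v_3 = [[1, 0, -1]]^T. Check: (A - 2I) v_3 = [[0, 0, 0]]^T = 0.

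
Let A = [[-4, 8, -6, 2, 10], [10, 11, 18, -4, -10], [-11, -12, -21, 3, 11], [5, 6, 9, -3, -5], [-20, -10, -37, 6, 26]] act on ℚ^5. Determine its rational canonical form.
R = [[0, 6, 0, 0, 0], [1, 5, 0, 0, 0], [0, 0, 0, 0, 6], [0, 0, 1, 0, 11], [0, 0, 0, 1, 4]]

The invariant factors of A (the non-unit diagonal entries of the Smith normal form of xI - A over ℚ[x]) are (x - 6)(x + 1), (x - 6)(x + 1)^2, each dividing the next. The characteristic polynomial is their product, (x - 6)^2(x + 1)^3.

The rational canonical form is the block-diagonal matrix of companion matrices C(f_i):
R = [[0, 6, 0, 0, 0], [1, 5, 0, 0, 0], [0, 0, 0, 0, 6], [0, 0, 1, 0, 11], [0, 0, 0, 1, 4]].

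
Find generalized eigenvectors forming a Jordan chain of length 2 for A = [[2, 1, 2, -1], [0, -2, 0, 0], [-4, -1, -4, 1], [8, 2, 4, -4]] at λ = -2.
v_1 = [[0, 1, 0, 0]]^T, v_2 = [[1, 0, -1, 2]]^T

We seek v_1 ∈ ker((A + 2I)^2) \ ker(A + 2I), then set v_{i+1} = (A + 2I) v_i.

One such chain is v_1 = [[0, 1, 0, 0]]^T, v_2 = [[1, 0, -1, 2]]^T. Check: (A + 2I) v_2 = [[0, 0, 0, 0]]^T = 0.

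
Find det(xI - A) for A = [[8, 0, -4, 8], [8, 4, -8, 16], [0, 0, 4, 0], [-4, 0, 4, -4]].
χ_A(x) = x(x - 4)^3

xI - A = [[x - 8, 0, 4, -8], [-8, x - 4, 8, -16], [0, 0, x - 4, 0], [4, 0, -4, x + 4]].

Expanding det(xI - A) along the first row:
det(xI - A) = + (x - 8)·det([[x - 4, 8, -16], [0, x - 4, 0], [0, -4, x + 4]]) - (0)·det([[-8, 8, -16], [0, x - 4, 0], [4, -4, x + 4]]) + (4)·det([[-8, x - 4, -16], [0, 0, 0], [4, 0, x + 4]]) - (-8)·det([[-8, x - 4, 8], [0, 0, x - 4], [4, 0, -4]]).

Evaluating gives χ_A(x) = x^4 - 12x^3 + 48x^2 - 64x = x(x - 4)^3.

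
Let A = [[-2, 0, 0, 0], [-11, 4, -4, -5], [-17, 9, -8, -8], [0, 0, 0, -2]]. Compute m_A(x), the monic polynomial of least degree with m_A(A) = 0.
m_A(x) = (x + 2)^3

The characteristic polynomial factors as (x + 2)^4. The minimal polynomial is ∏(x - λ)^{k_λ} where k_λ is the size of the largest Jordan block at λ.

For λ = -2: rank(A + 2I) = 2, and the largest Jordan block has size 3 (the smallest k with rank((A + 2I)^k) = rank((A + 2I)^(k+1))).

So m_A(x) = (x + 2)^3.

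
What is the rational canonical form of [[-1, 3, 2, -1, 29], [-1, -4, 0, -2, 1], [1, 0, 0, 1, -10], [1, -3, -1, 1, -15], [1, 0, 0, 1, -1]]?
The invariant factors of A (the non-unit diagonal entries of the Smith normal form of xI - A over ℚ[x]) are x^2 + 4x - 3, (x - 3)(x^2 + 4x - 3), each dividing the next. The characteristic polynomial is their product, (x - 3)(x^2 + 4x - 3)^2.

The rational canonical form is the block-diagonal matrix of companion matrices C(f_i):
R = [[0, 3, 0, 0, 0], [1, -4, 0, 0, 0], [0, 0, 0, 0, -9], [0, 0, 1, 0, 15], [0, 0, 0, 1, -1]].

Note the characteristic polynomial does not split into linear factors over ℚ, so A has no Jordan form over ℚ; the rational canonical form exists over any field.

R = [[0, 3, 0, 0, 0], [1, -4, 0, 0, 0], [0, 0, 0, 0, -9], [0, 0, 1, 0, 15], [0, 0, 0, 1, -1]]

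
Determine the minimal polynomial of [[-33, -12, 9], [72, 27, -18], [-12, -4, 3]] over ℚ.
The characteristic polynomial factors as (x - 3)(x + 3)^2. The minimal polynomial is ∏(x - λ)^{k_λ} where k_λ is the size of the largest Jordan block at λ.

For λ = -3: rank(A + 3I) = 2, and the largest Jordan block has size 2 (the smallest k with rank((A + 3I)^k) = rank((A + 3I)^(k+1))).
For λ = 3: rank(A - 3I) = 2, and the largest Jordan block has size 1 (the smallest k with rank((A - 3I)^k) = rank((A - 3I)^(k+1))).

So m_A(x) = (x - 3)(x + 3)^2.

m_A(x) = (x - 3)(x + 3)^2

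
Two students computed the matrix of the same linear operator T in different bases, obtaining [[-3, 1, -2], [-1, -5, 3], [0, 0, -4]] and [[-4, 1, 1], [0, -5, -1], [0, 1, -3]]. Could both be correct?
Both have characteristic polynomial (x + 4)^3, but the minimal polynomial of A is (x + 4)^3 while the minimal polynomial of B is (x + 4)^2. The minimal polynomial is a similarity invariant, so A and B are not similar.

No.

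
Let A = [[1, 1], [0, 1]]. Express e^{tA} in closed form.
e^{tA} = [[e^{t}, t*e^{t}], [0, e^{t}]]

A has Jordan form J = [[1, 1], [0, 1]] with A = PJP^{-1}, so e^{tA} = P e^{tJ} P^{-1}.

For a Jordan block J_k(λ), e^{tJ_k(λ)} = e^{λt} · (I + tN + t^2 N^2/2! + ... + t^{k-1} N^{k-1}/(k-1)!) where N is the nilpotent superdiagonal part.

Assembling the blocks and conjugating back gives the entries of e^{tA} as shown above.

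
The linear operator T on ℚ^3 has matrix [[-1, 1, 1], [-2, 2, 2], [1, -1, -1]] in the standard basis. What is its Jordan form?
J = [[0, 1, 0], [0, 0, 0], [0, 0, 0]]

The characteristic polynomial is det(xI - A) = x^3, so the eigenvalues are 0 (algebraic multiplicity 3).

For λ = 0: rank(A) = 1, rank(A^2) = 0. The eigenspace has dimension 3 - 1 = 2, so there are 2 Jordan blocks; the rank sequence gives block sizes [2, 1].

Assembling the blocks gives the Jordan form J above.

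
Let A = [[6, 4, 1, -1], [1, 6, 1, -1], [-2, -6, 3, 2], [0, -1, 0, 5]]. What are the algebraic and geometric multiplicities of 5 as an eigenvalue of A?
The characteristic polynomial is (x - 5)^4, so the factor x - 5 appears with exponent 4: the algebraic multiplicity is 4.

rank(A - 5I) = 2, so the eigenspace has dimension 4 - 2 = 2: the geometric multiplicity is 2.

Since 2 < 4, A is not diagonalizable.

algebraic multiplicity 4, geometric multiplicity 2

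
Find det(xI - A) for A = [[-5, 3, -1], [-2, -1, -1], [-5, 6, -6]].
χ_A(x) = (x + 4)^3

xI - A = [[x + 5, -3, 1], [2, x + 1, 1], [5, -6, x + 6]].

Expanding det(xI - A) along the first row:
det(xI - A) = + (x + 5)·det([[x + 1, 1], [-6, x + 6]]) - (-3)·det([[2, 1], [5, x + 6]]) + (1)·det([[2, x + 1], [5, -6]]).

Evaluating gives χ_A(x) = x^3 + 12x^2 + 48x + 64 = (x + 4)^3.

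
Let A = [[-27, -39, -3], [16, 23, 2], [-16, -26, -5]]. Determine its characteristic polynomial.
xI - A = [[x + 27, 39, 3], [-16, x - 23, -2], [16, 26, x + 5]].

Expanding det(xI - A) along the first row:
det(xI - A) = + (x + 27)·det([[x - 23, -2], [26, x + 5]]) - (39)·det([[-16, -2], [16, x + 5]]) + (3)·det([[-16, x - 23], [16, 26]]).

Evaluating gives χ_A(x) = x^3 + 9x^2 + 27x + 27 = (x + 3)^3.

χ_A(x) = (x + 3)^3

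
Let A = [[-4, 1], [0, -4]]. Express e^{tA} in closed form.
e^{tA} = [[e^{-4*t}, t*e^{-4*t}], [0, e^{-4*t}]]

A has Jordan form J = [[-4, 1], [0, -4]] with A = PJP^{-1}, so e^{tA} = P e^{tJ} P^{-1}.

For a Jordan block J_k(λ), e^{tJ_k(λ)} = e^{λt} · (I + tN + t^2 N^2/2! + ... + t^{k-1} N^{k-1}/(k-1)!) where N is the nilpotent superdiagonal part.

Assembling the blocks and conjugating back gives the entries of e^{tA} as shown above.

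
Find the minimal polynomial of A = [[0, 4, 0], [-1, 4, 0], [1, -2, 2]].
m_A(x) = (x - 2)^2

The characteristic polynomial factors as (x - 2)^3. The minimal polynomial is ∏(x - λ)^{k_λ} where k_λ is the size of the largest Jordan block at λ.

For λ = 2: rank(A - 2I) = 1, and the largest Jordan block has size 2 (the smallest k with rank((A - 2I)^k) = rank((A - 2I)^(k+1))).

So m_A(x) = (x - 2)^2.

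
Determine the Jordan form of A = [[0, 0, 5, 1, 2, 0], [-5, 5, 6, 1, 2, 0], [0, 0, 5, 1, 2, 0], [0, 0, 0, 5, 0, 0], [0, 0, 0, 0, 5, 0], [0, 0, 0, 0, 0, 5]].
J = [[0, 0, 0, 0, 0, 0], [0, 5, 1, 0, 0, 0], [0, 0, 5, 1, 0, 0], [0, 0, 0, 5, 0, 0], [0, 0, 0, 0, 5, 0], [0, 0, 0, 0, 0, 5]]

The characteristic polynomial is det(xI - A) = x(x - 5)^5, so the eigenvalues are 0 (algebraic multiplicity 1), 5 (algebraic multiplicity 5).

For λ = 0: algebraic multiplicity 1 gives one 1×1 block.

For λ = 5: rank(A - 5I) = 3, rank((A - 5I)^2) = 2, rank((A - 5I)^3) = 1. The eigenspace has dimension 6 - 3 = 3, so there are 3 Jordan blocks; the rank sequence gives block sizes [3, 1, 1].

Assembling the blocks gives the Jordan form J above.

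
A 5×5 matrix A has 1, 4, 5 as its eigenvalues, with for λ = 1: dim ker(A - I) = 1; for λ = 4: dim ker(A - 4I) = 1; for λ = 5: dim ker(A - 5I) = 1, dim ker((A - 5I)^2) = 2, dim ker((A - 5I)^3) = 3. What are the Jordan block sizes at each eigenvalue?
λ = 1: successive nullity increments [1] count blocks of size ≥ k; block sizes are [1].
λ = 4: successive nullity increments [1] count blocks of size ≥ k; block sizes are [1].
λ = 5: successive nullity increments [1, 1, 1] count blocks of size ≥ k; block sizes are [3].

Jordan blocks: (1, 1), (4, 1), (5, 3)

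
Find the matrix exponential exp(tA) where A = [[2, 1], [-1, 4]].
A has Jordan form J = [[3, 1], [0, 3]] with A = PJP^{-1}, so e^{tA} = P e^{tJ} P^{-1}.

For a Jordan block J_k(λ), e^{tJ_k(λ)} = e^{λt} · (I + tN + t^2 N^2/2! + ... + t^{k-1} N^{k-1}/(k-1)!) where N is the nilpotent superdiagonal part.

Assembling the blocks and conjugating back gives the entries of e^{tA} as shown above.

e^{tA} = [[(1 - t)*e^{3*t}, t*e^{3*t}], [-t*e^{3*t}, (t + 1)*e^{3*t}]]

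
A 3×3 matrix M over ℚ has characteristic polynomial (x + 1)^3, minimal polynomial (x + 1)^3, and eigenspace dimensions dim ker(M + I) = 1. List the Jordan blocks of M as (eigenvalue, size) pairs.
λ = -1: algebraic multiplicity 3 (exponent in χ_M), largest block size 3 (exponent in m_M), 1 block (geometric multiplicity). This forces block sizes [3].

Jordan blocks: (-1, 3)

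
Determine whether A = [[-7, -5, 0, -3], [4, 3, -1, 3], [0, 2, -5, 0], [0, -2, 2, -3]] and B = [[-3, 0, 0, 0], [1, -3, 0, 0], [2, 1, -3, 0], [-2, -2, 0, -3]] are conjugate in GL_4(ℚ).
Yes.

Two matrices over a field are similar if and only if they have the same invariant factors.

Both A and B have characteristic polynomial (x + 3)^4 and minimal polynomial (x + 3)^3. Computing further, both have invariant factors x + 3, (x + 3)^3. Hence A and B are similar.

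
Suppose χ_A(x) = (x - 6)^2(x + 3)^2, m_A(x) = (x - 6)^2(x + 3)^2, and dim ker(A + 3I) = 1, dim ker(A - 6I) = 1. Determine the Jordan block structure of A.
Jordan blocks: (-3, 2), (6, 2)

λ = -3: algebraic multiplicity 2 (exponent in χ_A), largest block size 2 (exponent in m_A), 1 block (geometric multiplicity). This forces block sizes [2].
λ = 6: algebraic multiplicity 2 (exponent in χ_A), largest block size 2 (exponent in m_A), 1 block (geometric multiplicity). This forces block sizes [2].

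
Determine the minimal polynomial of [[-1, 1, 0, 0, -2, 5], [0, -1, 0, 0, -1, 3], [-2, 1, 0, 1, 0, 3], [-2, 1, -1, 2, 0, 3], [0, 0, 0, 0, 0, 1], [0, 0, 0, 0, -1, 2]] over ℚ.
m_A(x) = (x - 1)^2(x + 1)^2

The characteristic polynomial factors as (x - 1)^4(x + 1)^2. The minimal polynomial is ∏(x - λ)^{k_λ} where k_λ is the size of the largest Jordan block at λ.

For λ = -1: rank(A + I) = 5, and the largest Jordan block has size 2 (the smallest k with rank((A + I)^k) = rank((A + I)^(k+1))).
For λ = 1: rank(A - I) = 4, and the largest Jordan block has size 2 (the smallest k with rank((A - I)^k) = rank((A - I)^(k+1))).

So m_A(x) = (x - 1)^2(x + 1)^2.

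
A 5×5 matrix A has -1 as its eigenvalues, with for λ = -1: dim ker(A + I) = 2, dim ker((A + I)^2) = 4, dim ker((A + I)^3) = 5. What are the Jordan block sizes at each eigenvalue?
λ = -1: successive nullity increments [2, 2, 1] count blocks of size ≥ k; block sizes are [3, 2].

Jordan blocks: (-1, 3), (-1, 2)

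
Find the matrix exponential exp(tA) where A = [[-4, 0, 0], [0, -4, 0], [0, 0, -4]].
e^{tA} = [[e^{-4*t}, 0, 0], [0, e^{-4*t}, 0], [0, 0, e^{-4*t}]]

A has Jordan form J = [[-4, 0, 0], [0, -4, 0], [0, 0, -4]] with A = PJP^{-1}, so e^{tA} = P e^{tJ} P^{-1}.

For a Jordan block J_k(λ), e^{tJ_k(λ)} = e^{λt} · (I + tN + t^2 N^2/2! + ... + t^{k-1} N^{k-1}/(k-1)!) where N is the nilpotent superdiagonal part.

Assembling the blocks and conjugating back gives the entries of e^{tA} as shown above.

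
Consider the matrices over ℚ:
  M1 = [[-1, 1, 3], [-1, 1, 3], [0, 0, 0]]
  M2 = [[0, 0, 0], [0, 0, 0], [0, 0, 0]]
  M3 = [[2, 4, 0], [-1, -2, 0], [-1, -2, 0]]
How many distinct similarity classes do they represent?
2 classes: {M1, M3}, {M2}

Characteristic polynomials: χ_{M1} = x^3, χ_{M2} = x^3, χ_{M3} = x^3.

{M1, M3}: invariant factors x, x^2.

{M2}: invariant factors x, x, x.

Matrices are similar if and only if their invariant-factor lists agree; the partition into similarity classes is {M1, M3}, {M2}.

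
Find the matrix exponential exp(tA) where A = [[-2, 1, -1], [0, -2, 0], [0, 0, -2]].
A has Jordan form J = [[-2, 1, 0], [0, -2, 0], [0, 0, -2]] with A = PJP^{-1}, so e^{tA} = P e^{tJ} P^{-1}.

For a Jordan block J_k(λ), e^{tJ_k(λ)} = e^{λt} · (I + tN + t^2 N^2/2! + ... + t^{k-1} N^{k-1}/(k-1)!) where N is the nilpotent superdiagonal part.

Assembling the blocks and conjugating back gives the entries of e^{tA} as shown above.

e^{tA} = [[e^{-2*t}, t*e^{-2*t}, -t*e^{-2*t}], [0, e^{-2*t}, 0], [0, 0, e^{-2*t}]]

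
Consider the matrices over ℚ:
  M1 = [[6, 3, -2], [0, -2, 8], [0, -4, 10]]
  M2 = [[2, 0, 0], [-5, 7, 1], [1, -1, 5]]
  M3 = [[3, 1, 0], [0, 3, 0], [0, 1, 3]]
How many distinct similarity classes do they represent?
2 classes: {M1, M2}, {M3}

Characteristic polynomials: χ_{M1} = (x - 6)^2(x - 2), χ_{M2} = (x - 6)^2(x - 2), χ_{M3} = (x - 3)^3.

{M1, M2}: invariant factors (x - 6)^2(x - 2).

{M3}: invariant factors x - 3, (x - 3)^2.

Matrices are similar if and only if their invariant-factor lists agree; the partition into similarity classes is {M1, M2}, {M3}.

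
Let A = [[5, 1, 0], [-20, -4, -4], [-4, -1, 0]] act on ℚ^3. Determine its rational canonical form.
R = [[0, 0, -4], [1, 0, 4], [0, 1, 1]]

The invariant factors of A (the non-unit diagonal entries of the Smith normal form of xI - A over ℚ[x]) are (x - 2)(x - 1)(x + 2), each dividing the next. The characteristic polynomial is their product, (x - 2)(x - 1)(x + 2).

The rational canonical form is the block-diagonal matrix of companion matrices C(f_i):
R = [[0, 0, -4], [1, 0, 4], [0, 1, 1]].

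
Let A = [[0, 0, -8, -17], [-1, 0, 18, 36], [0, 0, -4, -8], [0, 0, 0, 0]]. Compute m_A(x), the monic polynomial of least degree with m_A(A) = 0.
The characteristic polynomial factors as x^3(x + 4). The minimal polynomial is ∏(x - λ)^{k_λ} where k_λ is the size of the largest Jordan block at λ.

For λ = -4: rank(A + 4I) = 3, and the largest Jordan block has size 1 (the smallest k with rank((A + 4I)^k) = rank((A + 4I)^(k+1))).
For λ = 0: rank(A) = 3, and the largest Jordan block has size 3 (the smallest k with rank(A^k) = rank(A^(k+1))).

So m_A(x) = x^3(x + 4).

m_A(x) = x^3(x + 4)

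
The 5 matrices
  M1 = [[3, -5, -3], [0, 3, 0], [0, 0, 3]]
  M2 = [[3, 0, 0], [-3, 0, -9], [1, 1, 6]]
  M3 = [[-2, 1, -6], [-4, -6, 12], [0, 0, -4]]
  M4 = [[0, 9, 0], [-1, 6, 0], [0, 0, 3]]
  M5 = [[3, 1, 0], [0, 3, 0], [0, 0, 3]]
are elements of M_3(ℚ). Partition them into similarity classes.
2 classes: {M1, M2, M4, M5}, {M3}

Characteristic polynomials: χ_{M1} = (x - 3)^3, χ_{M2} = (x - 3)^3, χ_{M3} = (x + 4)^3, χ_{M4} = (x - 3)^3, χ_{M5} = (x - 3)^3.

{M1, M2, M4, M5}: invariant factors x - 3, (x - 3)^2.

{M3}: invariant factors x + 4, (x + 4)^2.

Matrices are similar if and only if their invariant-factor lists agree; the partition into similarity classes is {M1, M2, M4, M5}, {M3}.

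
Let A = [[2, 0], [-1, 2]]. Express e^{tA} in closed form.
e^{tA} = [[e^{2*t}, 0], [-t*e^{2*t}, e^{2*t}]]

A has Jordan form J = [[2, 1], [0, 2]] with A = PJP^{-1}, so e^{tA} = P e^{tJ} P^{-1}.

For a Jordan block J_k(λ), e^{tJ_k(λ)} = e^{λt} · (I + tN + t^2 N^2/2! + ... + t^{k-1} N^{k-1}/(k-1)!) where N is the nilpotent superdiagonal part.

Assembling the blocks and conjugating back gives the entries of e^{tA} as shown above.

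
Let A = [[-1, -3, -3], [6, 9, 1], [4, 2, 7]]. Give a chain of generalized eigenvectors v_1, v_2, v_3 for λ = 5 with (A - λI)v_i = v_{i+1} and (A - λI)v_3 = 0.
v_1 = [[-2, 2, 1]]^T, v_2 = [[3, -3, -2]]^T, v_3 = [[-3, 4, 2]]^T

We seek v_1 ∈ ker((A - 5I)^3) \ ker((A - 5I)^2), then set v_{i+1} = (A - 5I) v_i.

One such chain is v_1 = [[-2, 2, 1]]^T, v_2 = [[3, -3, -2]]^T, v_3 = [[-3, 4, 2]]^T. Check: (A - 5I) v_3 = [[0, 0, 0]]^T = 0.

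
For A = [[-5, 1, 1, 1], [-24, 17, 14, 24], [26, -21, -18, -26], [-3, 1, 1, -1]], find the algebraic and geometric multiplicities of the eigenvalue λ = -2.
algebraic multiplicity 1, geometric multiplicity 1

The characteristic polynomial is (x - 3)(x + 2)(x + 4)^2, so the factor x + 2 appears with exponent 1: the algebraic multiplicity is 1.

rank(A + 2I) = 3, so the eigenspace has dimension 4 - 3 = 1: the geometric multiplicity is 1.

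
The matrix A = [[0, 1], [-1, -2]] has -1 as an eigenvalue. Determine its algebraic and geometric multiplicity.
The characteristic polynomial is (x + 1)^2, so the factor x + 1 appears with exponent 2: the algebraic multiplicity is 2.

rank(A + I) = 1, so the eigenspace has dimension 2 - 1 = 1: the geometric multiplicity is 1.

Since 1 < 2, A is not diagonalizable.

algebraic multiplicity 2, geometric multiplicity 1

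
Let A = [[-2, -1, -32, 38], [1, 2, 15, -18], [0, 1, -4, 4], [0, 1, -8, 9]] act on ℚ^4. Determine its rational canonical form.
R = [[0, 0, 0, -10], [1, 0, 0, -18], [0, 1, 0, 4], [0, 0, 1, 5]]

The invariant factors of A (the non-unit diagonal entries of the Smith normal form of xI - A over ℚ[x]) are (x - 5)(x^3 - 4x - 2), each dividing the next. The characteristic polynomial is their product, (x - 5)(x^3 - 4x - 2).

The rational canonical form is the block-diagonal matrix of companion matrices C(f_i):
R = [[0, 0, 0, -10], [1, 0, 0, -18], [0, 1, 0, 4], [0, 0, 1, 5]].

Note the characteristic polynomial does not split into linear factors over ℚ, so A has no Jordan form over ℚ; the rational canonical form exists over any field.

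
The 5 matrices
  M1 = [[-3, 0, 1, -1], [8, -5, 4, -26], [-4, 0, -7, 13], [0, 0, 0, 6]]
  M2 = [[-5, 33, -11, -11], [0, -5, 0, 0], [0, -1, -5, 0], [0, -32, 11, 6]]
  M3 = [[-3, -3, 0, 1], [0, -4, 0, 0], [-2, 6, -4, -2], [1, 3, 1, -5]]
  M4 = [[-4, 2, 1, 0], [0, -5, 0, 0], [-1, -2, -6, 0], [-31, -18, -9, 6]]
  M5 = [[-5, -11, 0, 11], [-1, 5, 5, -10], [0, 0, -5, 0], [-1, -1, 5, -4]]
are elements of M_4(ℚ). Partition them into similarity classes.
2 classes: {M1, M2, M4, M5}, {M3}

Characteristic polynomials: χ_{M1} = (x - 6)(x + 5)^3, χ_{M2} = (x - 6)(x + 5)^3, χ_{M3} = (x + 4)^4, χ_{M4} = (x - 6)(x + 5)^3, χ_{M5} = (x - 6)(x + 5)^3.

{M1, M2, M4, M5}: invariant factors x + 5, (x - 6)(x + 5)^2.

{M3}: invariant factors x + 4, (x + 4)^3.

Matrices are similar if and only if their invariant-factor lists agree; the partition into similarity classes is {M1, M2, M4, M5}, {M3}.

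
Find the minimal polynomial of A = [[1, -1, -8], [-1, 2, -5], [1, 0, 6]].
The characteristic polynomial factors as (x - 3)^3. The minimal polynomial is ∏(x - λ)^{k_λ} where k_λ is the size of the largest Jordan block at λ.

For λ = 3: rank(A - 3I) = 2, and the largest Jordan block has size 3 (the smallest k with rank((A - 3I)^k) = rank((A - 3I)^(k+1))).

So m_A(x) = (x - 3)^3.

m_A(x) = (x - 3)^3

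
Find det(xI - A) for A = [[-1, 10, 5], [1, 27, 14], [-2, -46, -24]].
χ_A(x) = (x - 4)(x + 1)^2

xI - A = [[x + 1, -10, -5], [-1, x - 27, -14], [2, 46, x + 24]].

Expanding det(xI - A) along the first row:
det(xI - A) = + (x + 1)·det([[x - 27, -14], [46, x + 24]]) - (-10)·det([[-1, -14], [2, x + 24]]) + (-5)·det([[-1, x - 27], [2, 46]]).

Evaluating gives χ_A(x) = x^3 - 2x^2 - 7x - 4 = (x - 4)(x + 1)^2.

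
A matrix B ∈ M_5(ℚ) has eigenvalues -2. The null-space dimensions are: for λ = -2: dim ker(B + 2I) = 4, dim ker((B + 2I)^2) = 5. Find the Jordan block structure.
λ = -2: successive nullity increments [4, 1] count blocks of size ≥ k; block sizes are [2, 1, 1, 1].

Jordan blocks: (-2, 2), (-2, 1), (-2, 1), (-2, 1)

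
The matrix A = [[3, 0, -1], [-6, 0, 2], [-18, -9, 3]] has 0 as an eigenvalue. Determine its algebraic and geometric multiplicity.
algebraic multiplicity 1, geometric multiplicity 1

The characteristic polynomial is x(x - 3)^2, so the factor x appears with exponent 1: the algebraic multiplicity is 1.

rank(A) = 2, so the eigenspace has dimension 3 - 2 = 1: the geometric multiplicity is 1.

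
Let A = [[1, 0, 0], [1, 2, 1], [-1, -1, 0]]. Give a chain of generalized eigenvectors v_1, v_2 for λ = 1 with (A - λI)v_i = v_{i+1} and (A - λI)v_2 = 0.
We seek v_1 ∈ ker((A - I)^2) \ ker(A - I), then set v_{i+1} = (A - I) v_i.

One such chain is v_1 = [[0, 0, 1]]^T, v_2 = [[0, 1, -1]]^T. Check: (A - I) v_2 = [[0, 0, 0]]^T = 0.

v_1 = [[0, 0, 1]]^T, v_2 = [[0, 1, -1]]^T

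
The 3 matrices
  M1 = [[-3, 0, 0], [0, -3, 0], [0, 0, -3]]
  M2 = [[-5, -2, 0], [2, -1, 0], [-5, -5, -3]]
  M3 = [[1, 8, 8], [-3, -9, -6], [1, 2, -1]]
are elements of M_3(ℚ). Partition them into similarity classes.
2 classes: {M1}, {M2, M3}

Characteristic polynomials: χ_{M1} = (x + 3)^3, χ_{M2} = (x + 3)^3, χ_{M3} = (x + 3)^3.

{M1}: invariant factors x + 3, x + 3, x + 3.

{M2, M3}: invariant factors x + 3, (x + 3)^2.

Matrices are similar if and only if their invariant-factor lists agree; the partition into similarity classes is {M1}, {M2, M3}.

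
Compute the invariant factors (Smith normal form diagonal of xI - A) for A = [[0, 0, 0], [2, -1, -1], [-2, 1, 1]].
x, x^2

The Jordan structure of A has elementary divisors x^2, x. Arranging the block sizes at each eigenvalue in decreasing order and taking row products gives the invariant factors.

Invariant factors (smallest first, each dividing the next): x, x^2.

Check: the last factor x^2 is the minimal polynomial, and the product x^3 is the characteristic polynomial.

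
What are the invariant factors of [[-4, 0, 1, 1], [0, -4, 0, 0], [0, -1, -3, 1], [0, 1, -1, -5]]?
(x + 4)^2, (x + 4)^2

The Jordan structure of A has elementary divisors (x + 4)^2, (x + 4)^2. Arranging the block sizes at each eigenvalue in decreasing order and taking row products gives the invariant factors.

Invariant factors (smallest first, each dividing the next): (x + 4)^2, (x + 4)^2.

Check: the last factor (x + 4)^2 is the minimal polynomial, and the product (x + 4)^4 is the characteristic polynomial.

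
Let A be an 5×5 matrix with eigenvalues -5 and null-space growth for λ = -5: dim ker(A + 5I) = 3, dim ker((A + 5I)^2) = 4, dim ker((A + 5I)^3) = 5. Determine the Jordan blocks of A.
Jordan blocks: (-5, 3), (-5, 1), (-5, 1)

λ = -5: successive nullity increments [3, 1, 1] count blocks of size ≥ k; block sizes are [3, 1, 1].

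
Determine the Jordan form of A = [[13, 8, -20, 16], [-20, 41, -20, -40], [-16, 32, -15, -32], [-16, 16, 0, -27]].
The characteristic polynomial is det(xI - A) = (x - 5)^2(x - 1)^2, so the eigenvalues are 1 (algebraic multiplicity 2), 5 (algebraic multiplicity 2).

For λ = 1: rank(A - I) = 2. The eigenspace has dimension 4 - 2 = 2, so there are 2 Jordan blocks; the rank sequence gives block sizes [1, 1].

For λ = 5: rank(A - 5I) = 2. The eigenspace has dimension 4 - 2 = 2, so there are 2 Jordan blocks; the rank sequence gives block sizes [1, 1].

Assembling the blocks gives the Jordan form J above.

J = [[1, 0, 0, 0], [0, 1, 0, 0], [0, 0, 5, 0], [0, 0, 0, 5]]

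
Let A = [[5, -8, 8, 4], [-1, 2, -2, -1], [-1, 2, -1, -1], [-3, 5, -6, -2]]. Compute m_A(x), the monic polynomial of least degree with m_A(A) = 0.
The characteristic polynomial factors as (x - 1)^4. The minimal polynomial is ∏(x - λ)^{k_λ} where k_λ is the size of the largest Jordan block at λ.

For λ = 1: rank(A - I) = 2, and the largest Jordan block has size 3 (the smallest k with rank((A - I)^k) = rank((A - I)^(k+1))).

So m_A(x) = (x - 1)^3.

m_A(x) = (x - 1)^3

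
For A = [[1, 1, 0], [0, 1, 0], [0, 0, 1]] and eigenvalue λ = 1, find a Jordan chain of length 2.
We seek v_1 ∈ ker((A - I)^2) \ ker(A - I), then set v_{i+1} = (A - I) v_i.

One such chain is v_1 = [[0, 1, -1]]^T, v_2 = [[1, 0, 0]]^T. Check: (A - I) v_2 = [[0, 0, 0]]^T = 0.

v_1 = [[0, 1, -1]]^T, v_2 = [[1, 0, 0]]^T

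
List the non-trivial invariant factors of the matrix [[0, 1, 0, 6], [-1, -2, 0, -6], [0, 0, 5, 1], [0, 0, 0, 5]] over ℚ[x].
(x - 5)^2(x + 1)^2

The Jordan structure of A has elementary divisors (x + 1)^2, (x - 5)^2. Arranging the block sizes at each eigenvalue in decreasing order and taking row products gives the invariant factors.

Invariant factors (smallest first, each dividing the next): (x - 5)^2(x + 1)^2.

Check: the last factor (x - 5)^2(x + 1)^2 is the minimal polynomial, and the product (x - 5)^2(x + 1)^2 is the characteristic polynomial.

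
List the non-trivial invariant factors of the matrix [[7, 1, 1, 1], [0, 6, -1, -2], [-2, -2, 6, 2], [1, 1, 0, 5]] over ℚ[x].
The Jordan structure of A has elementary divisors (x - 6)^2, (x - 6)^2. Arranging the block sizes at each eigenvalue in decreasing order and taking row products gives the invariant factors.

Invariant factors (smallest first, each dividing the next): (x - 6)^2, (x - 6)^2.

Check: the last factor (x - 6)^2 is the minimal polynomial, and the product (x - 6)^4 is the characteristic polynomial.

(x - 6)^2, (x - 6)^2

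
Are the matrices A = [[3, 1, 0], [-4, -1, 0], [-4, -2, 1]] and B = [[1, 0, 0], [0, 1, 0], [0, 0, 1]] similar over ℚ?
No.

Both have characteristic polynomial (x - 1)^3, but the minimal polynomial of A is (x - 1)^2 while the minimal polynomial of B is x - 1. The minimal polynomial is a similarity invariant, so A and B are not similar.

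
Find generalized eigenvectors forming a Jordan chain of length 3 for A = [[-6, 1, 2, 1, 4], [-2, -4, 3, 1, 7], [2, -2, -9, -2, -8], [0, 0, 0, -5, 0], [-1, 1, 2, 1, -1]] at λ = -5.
We seek v_1 ∈ ker((A + 5I)^3) \ ker((A + 5I)^2), then set v_{i+1} = (A + 5I) v_i.

One such chain is v_1 = [[0, -2, 1, 0, 0]]^T, v_2 = [[0, 1, 0, 0, 0]]^T, v_3 = [[1, 1, -2, 0, 1]]^T. Check: (A + 5I) v_3 = [[0, 0, 0, 0, 0]]^T = 0.

v_1 = [[0, -2, 1, 0, 0]]^T, v_2 = [[0, 1, 0, 0, 0]]^T, v_3 = [[1, 1, -2, 0, 1]]^T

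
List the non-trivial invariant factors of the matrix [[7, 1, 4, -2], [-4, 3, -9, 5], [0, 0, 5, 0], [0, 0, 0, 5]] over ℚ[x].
x - 5, (x - 5)^3

The Jordan structure of A has elementary divisors (x - 5)^3, (x - 5). Arranging the block sizes at each eigenvalue in decreasing order and taking row products gives the invariant factors.

Invariant factors (smallest first, each dividing the next): x - 5, (x - 5)^3.

Check: the last factor (x - 5)^3 is the minimal polynomial, and the product (x - 5)^4 is the characteristic polynomial.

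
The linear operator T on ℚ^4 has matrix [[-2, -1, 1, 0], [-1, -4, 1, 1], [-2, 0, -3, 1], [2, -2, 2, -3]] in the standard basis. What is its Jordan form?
The characteristic polynomial is det(xI - A) = (x + 3)^4, so the eigenvalues are -3 (algebraic multiplicity 4).

For λ = -3: rank(A + 3I) = 2, rank((A + 3I)^2) = 0. The eigenspace has dimension 4 - 2 = 2, so there are 2 Jordan blocks; the rank sequence gives block sizes [2, 2].

Assembling the blocks gives the Jordan form J above.

J = [[-3, 1, 0, 0], [0, -3, 0, 0], [0, 0, -3, 1], [0, 0, 0, -3]]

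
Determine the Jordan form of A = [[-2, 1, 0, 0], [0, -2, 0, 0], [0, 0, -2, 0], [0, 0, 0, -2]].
The characteristic polynomial is det(xI - A) = (x + 2)^4, so the eigenvalues are -2 (algebraic multiplicity 4).

For λ = -2: rank(A + 2I) = 1, rank((A + 2I)^2) = 0. The eigenspace has dimension 4 - 1 = 3, so there are 3 Jordan blocks; the rank sequence gives block sizes [2, 1, 1].

Assembling the blocks gives the Jordan form J above.

J = [[-2, 1, 0, 0], [0, -2, 0, 0], [0, 0, -2, 0], [0, 0, 0, -2]]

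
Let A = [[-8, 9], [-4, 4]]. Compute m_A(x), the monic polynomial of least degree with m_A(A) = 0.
m_A(x) = (x + 2)^2

The characteristic polynomial factors as (x + 2)^2. The minimal polynomial is ∏(x - λ)^{k_λ} where k_λ is the size of the largest Jordan block at λ.

For λ = -2: rank(A + 2I) = 1, and the largest Jordan block has size 2 (the smallest k with rank((A + 2I)^k) = rank((A + 2I)^(k+1))).

So m_A(x) = (x + 2)^2.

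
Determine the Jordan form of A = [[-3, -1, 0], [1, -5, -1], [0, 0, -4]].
J = [[-4, 1, 0], [0, -4, 1], [0, 0, -4]]

The characteristic polynomial is det(xI - A) = (x + 4)^3, so the eigenvalues are -4 (algebraic multiplicity 3).

For λ = -4: rank(A + 4I) = 2, rank((A + 4I)^2) = 1, rank((A + 4I)^3) = 0. The eigenspace has dimension 3 - 2 = 1, so there is 1 Jordan block; the rank sequence gives block sizes [3].

Assembling the blocks gives the Jordan form J above.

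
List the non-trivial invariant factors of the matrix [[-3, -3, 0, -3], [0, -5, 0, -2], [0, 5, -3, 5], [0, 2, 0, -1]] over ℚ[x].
The Jordan structure of A has elementary divisors (x + 3)^2, (x + 3), (x + 3). Arranging the block sizes at each eigenvalue in decreasing order and taking row products gives the invariant factors.

Invariant factors (smallest first, each dividing the next): x + 3, x + 3, (x + 3)^2.

Check: the last factor (x + 3)^2 is the minimal polynomial, and the product (x + 3)^4 is the characteristic polynomial.

x + 3, x + 3, (x + 3)^2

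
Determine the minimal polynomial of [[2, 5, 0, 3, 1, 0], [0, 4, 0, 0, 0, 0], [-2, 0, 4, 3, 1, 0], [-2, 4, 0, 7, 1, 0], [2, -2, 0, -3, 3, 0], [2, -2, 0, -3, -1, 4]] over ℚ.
The characteristic polynomial factors as (x - 4)^6. The minimal polynomial is ∏(x - λ)^{k_λ} where k_λ is the size of the largest Jordan block at λ.

For λ = 4: rank(A - 4I) = 2, and the largest Jordan block has size 2 (the smallest k with rank((A - 4I)^k) = rank((A - 4I)^(k+1))).

So m_A(x) = (x - 4)^2.

m_A(x) = (x - 4)^2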